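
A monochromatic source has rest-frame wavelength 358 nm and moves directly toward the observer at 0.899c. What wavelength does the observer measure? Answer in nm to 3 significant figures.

Relativistic Doppler: λ_obs = λ_src √((1−β)/(1+β))
= 358 × √(0.10100/1.8990) = 358 × 0.23062 = 82.6 nm

λ_obs ≈ 82.6 nm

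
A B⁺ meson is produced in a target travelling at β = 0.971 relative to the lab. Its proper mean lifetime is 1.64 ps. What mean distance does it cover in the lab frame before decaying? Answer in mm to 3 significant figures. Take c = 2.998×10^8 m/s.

d ≈ 2.00 mm

γ = 1/√(1 − 0.971²) = 4.1827
Dilated lifetime: Δt = γτ₀ = 4.1827 × 1.64 ps = 6.8596 ps
d = vΔt = 0.971c × 6.8596 ps = 2.9111×10^8 m/s × 6.8596×10^-12 s = 2.00 mm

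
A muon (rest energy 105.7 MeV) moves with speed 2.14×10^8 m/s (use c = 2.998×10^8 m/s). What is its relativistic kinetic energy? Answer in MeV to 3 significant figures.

K ≈ 45.2 MeV

β = v/c = 2.14×10^8 / 2.998×10^8 = 0.71381
γ = 1/√(1 − 0.71381²) = 1.4279
K = (γ − 1)m₀c² = (1.4279 − 1) × 105.7 MeV = 0.42788 × 105.7 MeV = 45.2 MeV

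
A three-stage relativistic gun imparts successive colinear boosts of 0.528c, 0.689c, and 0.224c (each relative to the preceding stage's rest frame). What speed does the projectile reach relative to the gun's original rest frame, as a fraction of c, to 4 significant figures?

Compose boost 2: (0.689 + 0.528)/(1 + 0.689×0.528) = 1.217/1.36379 = 0.892365
Compose boost 3: (0.224 + 0.892365)/(1 + 0.224×0.892365) = 1.11636/1.19989 = 0.9304

u ≈ 0.9304c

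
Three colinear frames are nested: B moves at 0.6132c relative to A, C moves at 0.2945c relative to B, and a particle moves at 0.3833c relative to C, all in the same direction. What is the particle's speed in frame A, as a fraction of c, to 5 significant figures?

Compose boost 2: (0.2945 + 0.6132)/(1 + 0.2945×0.6132) = 0.90770/1.180587 = 0.7688546
Compose boost 3: (0.3833 + 0.7688546)/(1 + 0.3833×0.7688546) = 1.152155/1.294702 = 0.88990

u ≈ 0.88990c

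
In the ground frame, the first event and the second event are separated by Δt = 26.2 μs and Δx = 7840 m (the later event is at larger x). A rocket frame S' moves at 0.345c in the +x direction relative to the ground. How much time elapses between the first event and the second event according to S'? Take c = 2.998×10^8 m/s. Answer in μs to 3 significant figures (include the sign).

Δt' ≈ 18.3 μs

γ = 1/√(1 − 0.345²) = 1.0654
Δt' = γ(Δt − vΔx/c²) = 1.0654 × (26.2 μs − 0.345×7840 m / (2.998×10^8 m/s))
= 1.0654 × (17.178 μs) = 18.3 μs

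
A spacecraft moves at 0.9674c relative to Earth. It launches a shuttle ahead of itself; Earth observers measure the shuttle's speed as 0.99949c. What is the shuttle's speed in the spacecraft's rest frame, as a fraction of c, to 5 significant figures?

u' ≈ 0.96968c

Inverse velocity addition: u' = (u − v)/(1 − uv/c²)
= (0.99949 − 0.9674)/(1 − 0.99949×0.9674) = 0.032090/0.03309337 = 0.96968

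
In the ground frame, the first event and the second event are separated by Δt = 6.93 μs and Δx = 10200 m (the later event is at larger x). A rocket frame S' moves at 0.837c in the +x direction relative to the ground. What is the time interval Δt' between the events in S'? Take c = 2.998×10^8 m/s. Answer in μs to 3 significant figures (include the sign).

Δt' ≈ -39.4 μs

γ = 1/√(1 − 0.837²) = 1.8275
Δt' = γ(Δt − vΔx/c²) = 1.8275 × (6.93 μs − 0.837×10200 m / (2.998×10^8 m/s))
= 1.8275 × (-21.547 μs) = -39.4 μs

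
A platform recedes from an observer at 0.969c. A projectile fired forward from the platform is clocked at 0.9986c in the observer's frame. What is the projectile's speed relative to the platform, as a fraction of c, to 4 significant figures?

Inverse velocity addition: u' = (u − v)/(1 − uv/c²)
= (0.9986 − 0.969)/(1 − 0.9986×0.969) = 0.02960/0.0323566 = 0.9148

u' ≈ 0.9148c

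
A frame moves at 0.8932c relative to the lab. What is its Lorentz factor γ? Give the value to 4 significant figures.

γ ≈ 2.224

γ = 1/√(1 − β²) = 1/√(1 − 0.8932²) = 1/√(0.202194) = 2.224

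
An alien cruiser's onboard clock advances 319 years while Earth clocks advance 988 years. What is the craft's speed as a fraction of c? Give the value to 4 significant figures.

β ≈ 0.9464

γ = Δt/τ₀ = 988/319 = 3.09718
β = √(1 − 1/γ²) = √(1 − 1/3.09718²) = 0.9464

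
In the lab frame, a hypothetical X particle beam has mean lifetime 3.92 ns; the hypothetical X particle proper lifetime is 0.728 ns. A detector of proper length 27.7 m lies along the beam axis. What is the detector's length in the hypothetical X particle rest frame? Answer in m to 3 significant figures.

Time dilation ⇒ γ = Δt/τ₀ = 3.92/0.728 = 5.3846
Length contraction: L = L₀/γ = 27.7/5.3846 = 5.14 m

L ≈ 5.14 m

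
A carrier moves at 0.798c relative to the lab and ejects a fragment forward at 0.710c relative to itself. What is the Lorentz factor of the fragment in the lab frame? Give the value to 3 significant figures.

u_lab = (0.710 + 0.798)/(1 + 0.710×0.798) = 1.508/1.56658 = 0.962606
γ = 1/√(1 − 0.962606²) = 3.69

γ ≈ 3.69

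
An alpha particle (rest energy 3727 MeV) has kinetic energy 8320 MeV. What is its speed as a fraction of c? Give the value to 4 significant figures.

γ = 1 + K/(m₀c²) = 1 + 8320/3727 = 3.23236
β = √(1 − 1/γ²) = 0.9509

β ≈ 0.9509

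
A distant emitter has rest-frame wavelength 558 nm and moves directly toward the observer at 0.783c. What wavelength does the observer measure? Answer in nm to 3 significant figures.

Relativistic Doppler: λ_obs = λ_src √((1−β)/(1+β))
= 558 × √(0.21700/1.7830) = 558 × 0.34886 = 195 nm

λ_obs ≈ 195 nm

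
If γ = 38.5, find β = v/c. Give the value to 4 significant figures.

β ≈ 0.9997

β = √(1 − 1/γ²) = √(1 − 1/38.5²) = √(0.999325) = 0.9997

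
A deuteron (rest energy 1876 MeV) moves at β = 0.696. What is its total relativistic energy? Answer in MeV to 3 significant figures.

γ = 1/√(1 − 0.696²) = 1.3927
E = γm₀c² = 1.3927 × 1876 MeV = 2610 MeV

E ≈ 2610 MeV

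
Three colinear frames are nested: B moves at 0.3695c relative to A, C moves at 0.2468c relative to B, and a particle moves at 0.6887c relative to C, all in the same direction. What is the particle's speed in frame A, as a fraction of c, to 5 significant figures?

u ≈ 0.90246c

Compose boost 2: (0.2468 + 0.3695)/(1 + 0.2468×0.3695) = 0.61630/1.091193 = 0.5647949
Compose boost 3: (0.6887 + 0.5647949)/(1 + 0.6887×0.5647949) = 1.253495/1.388974 = 0.90246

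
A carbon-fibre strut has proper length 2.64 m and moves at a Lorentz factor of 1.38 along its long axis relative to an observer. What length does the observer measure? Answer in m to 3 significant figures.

γ = 1.38 (given)
Length contraction: L = L₀/γ = 2.64/1.38 = 1.91 m

L ≈ 1.91 m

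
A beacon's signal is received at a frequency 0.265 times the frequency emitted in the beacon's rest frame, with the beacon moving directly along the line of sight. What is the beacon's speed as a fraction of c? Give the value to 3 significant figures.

β ≈ 0.869

f_obs/f_src = √((1−β)/(1+β)) = 0.265  ⇒  (1−β)/(1+β) = 0.070225
β = |1 − D²|/(1 + D²) = |1 − 0.070225|/(1 + 0.070225) = 0.869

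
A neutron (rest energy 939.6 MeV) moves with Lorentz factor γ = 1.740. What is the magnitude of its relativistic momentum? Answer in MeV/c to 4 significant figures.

p ≈ 1338 MeV/c

β = √(1 − 1/γ²) = √(1 − 1/1.740²) = 0.818355
p = γβm₀c = 1.740 × 0.818355 × 939.6 MeV/c = 1338 MeV/c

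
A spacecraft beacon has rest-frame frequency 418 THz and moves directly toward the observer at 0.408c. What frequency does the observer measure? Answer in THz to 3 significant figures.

Relativistic Doppler: f_obs = f_src √((1+β)/(1−β))
= 418 × √(1.4080/0.59200) = 418 × 1.5422 = 645 THz

f_obs ≈ 645 THz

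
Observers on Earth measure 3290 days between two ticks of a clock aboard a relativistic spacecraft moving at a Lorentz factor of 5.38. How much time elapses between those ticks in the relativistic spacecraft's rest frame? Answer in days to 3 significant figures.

τ₀ ≈ 612 days

γ = 5.38 (given)
Proper time: τ₀ = Δt/γ = 3290/5.38 = 612 days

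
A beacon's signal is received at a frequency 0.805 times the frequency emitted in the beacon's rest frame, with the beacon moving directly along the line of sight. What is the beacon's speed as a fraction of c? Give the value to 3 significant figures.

f_obs/f_src = √((1−β)/(1+β)) = 0.805  ⇒  (1−β)/(1+β) = 0.64803
β = |1 − D²|/(1 + D²) = |1 − 0.64803|/(1 + 0.64803) = 0.214

β ≈ 0.214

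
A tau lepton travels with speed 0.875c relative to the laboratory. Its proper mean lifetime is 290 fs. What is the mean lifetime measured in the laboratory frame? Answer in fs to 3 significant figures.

γ = 1/√(1 − 0.875²) = 2.0656
Time dilation: Δt = γτ₀ = 2.0656 × 290 fs = 599 fs

Δt ≈ 599 fs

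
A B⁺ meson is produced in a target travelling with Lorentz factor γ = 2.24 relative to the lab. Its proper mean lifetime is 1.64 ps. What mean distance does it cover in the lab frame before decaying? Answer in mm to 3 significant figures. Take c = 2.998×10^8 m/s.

d ≈ 0.986 mm

β = √(1 − 1/γ²) = √(1 − 1/2.24²) = 0.89482
Dilated lifetime: Δt = γτ₀ = 2.24 × 1.64 ps = 3.6736 ps
d = vΔt = 0.89482c × 3.6736 ps = 2.6827×10^8 m/s × 3.6736×10^-12 s = 0.986 mm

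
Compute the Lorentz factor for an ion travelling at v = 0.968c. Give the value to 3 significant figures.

γ ≈ 3.98

γ = 1/√(1 − β²) = 1/√(1 − 0.968²) = 1/√(0.062976) = 3.98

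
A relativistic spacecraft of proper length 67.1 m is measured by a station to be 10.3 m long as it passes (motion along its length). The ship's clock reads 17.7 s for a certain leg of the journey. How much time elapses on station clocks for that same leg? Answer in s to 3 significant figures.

Length contraction ⇒ γ = L₀/L = 67.1/10.3 = 6.5146
Time dilation: Δt = γτ₀ = 6.5146 × 17.7 s = 115 s

Δt ≈ 115 s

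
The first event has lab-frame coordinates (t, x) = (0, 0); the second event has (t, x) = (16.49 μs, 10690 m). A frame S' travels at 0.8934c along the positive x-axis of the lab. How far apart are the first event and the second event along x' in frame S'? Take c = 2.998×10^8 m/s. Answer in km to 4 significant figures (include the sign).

Δx' ≈ 13.96 km

γ = 1/√(1 − 0.8934²) = 2.22587
Δx' = γ(Δx − vΔt) = 2.22587 × (10690 m − 0.8934×(2.998×10^8 m/s)×16.49×10^-6 s)
= 2.22587 × (6273.30 m) = 13.96 km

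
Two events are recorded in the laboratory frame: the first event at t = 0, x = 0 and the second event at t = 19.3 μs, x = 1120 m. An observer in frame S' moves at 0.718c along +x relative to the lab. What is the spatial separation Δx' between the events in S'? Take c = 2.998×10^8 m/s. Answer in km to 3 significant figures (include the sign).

γ = 1/√(1 − 0.718²) = 1.4367
Δx' = γ(Δx − vΔt) = 1.4367 × (1120 m − 0.718×(2.998×10^8 m/s)×19.3×10^-6 s)
= 1.4367 × (-3034.4 m) = -4.36 km

Δx' ≈ -4.36 km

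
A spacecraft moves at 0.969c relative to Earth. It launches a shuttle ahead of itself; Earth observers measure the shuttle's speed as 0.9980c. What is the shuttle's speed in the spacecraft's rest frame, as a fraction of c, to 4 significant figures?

Inverse velocity addition: u' = (u − v)/(1 − uv/c²)
= (0.9980 − 0.969)/(1 − 0.9980×0.969) = 0.02900/0.0329380 = 0.8804

u' ≈ 0.8804c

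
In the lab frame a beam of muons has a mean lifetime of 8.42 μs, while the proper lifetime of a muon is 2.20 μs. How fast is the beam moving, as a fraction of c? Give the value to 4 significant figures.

β ≈ 0.9653

γ = Δt/τ₀ = 8.42/2.20 = 3.82727
β = √(1 − 1/γ²) = √(1 − 1/3.82727²) = 0.9653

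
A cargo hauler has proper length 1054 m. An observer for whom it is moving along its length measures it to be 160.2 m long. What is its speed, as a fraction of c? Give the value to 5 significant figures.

β ≈ 0.98838

γ = L₀/L = 1054/160.2 = 6.579276
β = √(1 − 1/γ²) = 0.98838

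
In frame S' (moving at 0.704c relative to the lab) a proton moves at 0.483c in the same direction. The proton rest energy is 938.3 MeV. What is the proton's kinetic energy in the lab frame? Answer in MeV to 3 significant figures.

u_lab = (0.483 + 0.704)/(1 + 0.483×0.704) = 0.885800
γ = 1/√(1 − 0.885800²) = 2.1549
K = (γ − 1)m₀c² = (2.1549 − 1) × 938.3 = 1.1549 × 938.3 = 1080 MeV

K ≈ 1080 MeV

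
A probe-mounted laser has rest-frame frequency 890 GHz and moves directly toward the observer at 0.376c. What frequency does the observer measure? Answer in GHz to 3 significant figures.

f_obs ≈ 1320 GHz

Relativistic Doppler: f_obs = f_src √((1+β)/(1−β))
= 890 × √(1.3760/0.62400) = 890 × 1.4850 = 1320 GHz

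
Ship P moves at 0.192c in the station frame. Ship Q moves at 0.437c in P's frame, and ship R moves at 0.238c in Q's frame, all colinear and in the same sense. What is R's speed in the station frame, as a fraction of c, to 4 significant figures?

Compose boost 2: (0.437 + 0.192)/(1 + 0.437×0.192) = 0.6290/1.08390 = 0.580310
Compose boost 3: (0.238 + 0.580310)/(1 + 0.238×0.580310) = 0.818310/1.13811 = 0.7190

u ≈ 0.7190c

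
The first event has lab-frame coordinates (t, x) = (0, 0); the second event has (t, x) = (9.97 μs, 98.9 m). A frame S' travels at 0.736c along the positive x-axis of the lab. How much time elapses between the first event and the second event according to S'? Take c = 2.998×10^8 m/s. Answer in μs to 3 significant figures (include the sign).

Δt' ≈ 14.4 μs

γ = 1/√(1 − 0.736²) = 1.4771
Δt' = γ(Δt − vΔx/c²) = 1.4771 × (9.97 μs − 0.736×98.9 m / (2.998×10^8 m/s))
= 1.4771 × (9.7272 μs) = 14.4 μs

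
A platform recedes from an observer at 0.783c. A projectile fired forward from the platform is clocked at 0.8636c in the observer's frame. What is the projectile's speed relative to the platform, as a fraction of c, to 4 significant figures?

u' ≈ 0.2489c

Inverse velocity addition: u' = (u − v)/(1 − uv/c²)
= (0.8636 − 0.783)/(1 − 0.8636×0.783) = 0.08060/0.323801 = 0.2489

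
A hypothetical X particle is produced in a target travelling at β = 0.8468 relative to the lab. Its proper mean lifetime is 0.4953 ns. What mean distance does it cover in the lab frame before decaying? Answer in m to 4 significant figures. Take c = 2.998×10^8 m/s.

d ≈ 0.2364 m

γ = 1/√(1 − 0.8468²) = 1.88001
Dilated lifetime: Δt = γτ₀ = 1.88001 × 0.4953 ns = 0.931170 ns
d = vΔt = 0.8468c × 0.931170 ns = 2.53871×10^8 m/s × 9.31170×10^-10 s = 0.2364 m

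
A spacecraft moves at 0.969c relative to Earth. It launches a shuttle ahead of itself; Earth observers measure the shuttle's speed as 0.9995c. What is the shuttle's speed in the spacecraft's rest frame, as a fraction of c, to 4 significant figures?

u' ≈ 0.9687c

Inverse velocity addition: u' = (u − v)/(1 − uv/c²)
= (0.9995 − 0.969)/(1 − 0.9995×0.969) = 0.03050/0.0314845 = 0.9687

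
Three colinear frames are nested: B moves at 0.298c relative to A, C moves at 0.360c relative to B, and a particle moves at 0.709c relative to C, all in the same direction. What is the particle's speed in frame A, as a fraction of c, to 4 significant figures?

Compose boost 2: (0.360 + 0.298)/(1 + 0.360×0.298) = 0.6580/1.10728 = 0.594249
Compose boost 3: (0.709 + 0.594249)/(1 + 0.709×0.594249) = 1.30325/1.42132 = 0.9169

u ≈ 0.9169c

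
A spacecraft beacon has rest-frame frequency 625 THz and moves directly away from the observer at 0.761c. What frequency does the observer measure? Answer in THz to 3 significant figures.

f_obs ≈ 230 THz

Relativistic Doppler: f_obs = f_src √((1−β)/(1+β))
= 625 × √(0.23900/1.7610) = 625 × 0.36840 = 230 THz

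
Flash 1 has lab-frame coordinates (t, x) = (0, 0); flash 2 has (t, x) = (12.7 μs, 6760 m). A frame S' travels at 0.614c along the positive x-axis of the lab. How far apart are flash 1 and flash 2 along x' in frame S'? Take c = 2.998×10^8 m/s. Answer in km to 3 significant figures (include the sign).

Δx' ≈ 5.60 km

γ = 1/√(1 − 0.614²) = 1.2669
Δx' = γ(Δx − vΔt) = 1.2669 × (6760 m − 0.614×(2.998×10^8 m/s)×12.7×10^-6 s)
= 1.2669 × (4422.2 m) = 5.60 km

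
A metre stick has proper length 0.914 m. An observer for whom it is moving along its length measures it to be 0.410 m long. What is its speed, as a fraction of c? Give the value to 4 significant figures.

β ≈ 0.8937

γ = L₀/L = 0.914/0.410 = 2.22927
β = √(1 − 1/γ²) = 0.8937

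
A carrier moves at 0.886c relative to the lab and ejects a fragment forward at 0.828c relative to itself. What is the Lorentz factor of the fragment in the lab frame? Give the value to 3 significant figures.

γ ≈ 6.67

u_lab = (0.828 + 0.886)/(1 + 0.828×0.886) = 1.714/1.73361 = 0.988689
γ = 1/√(1 − 0.988689²) = 6.67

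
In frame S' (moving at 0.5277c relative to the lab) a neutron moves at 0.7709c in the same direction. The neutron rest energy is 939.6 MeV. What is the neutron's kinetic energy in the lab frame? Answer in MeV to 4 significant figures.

K ≈ 1503 MeV

u_lab = (0.7709 + 0.5277)/(1 + 0.7709×0.5277) = 0.9230853
γ = 1/√(1 − 0.9230853²) = 2.60014
K = (γ − 1)m₀c² = (2.60014 − 1) × 939.6 = 1.60014 × 939.6 = 1503 MeV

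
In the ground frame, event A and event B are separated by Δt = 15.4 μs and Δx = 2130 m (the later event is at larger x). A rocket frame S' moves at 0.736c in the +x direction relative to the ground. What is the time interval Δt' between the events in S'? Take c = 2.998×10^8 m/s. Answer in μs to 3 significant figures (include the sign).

γ = 1/√(1 − 0.736²) = 1.4771
Δt' = γ(Δt − vΔx/c²) = 1.4771 × (15.4 μs − 0.736×2130 m / (2.998×10^8 m/s))
= 1.4771 × (10.171 μs) = 15.0 μs

Δt' ≈ 15.0 μs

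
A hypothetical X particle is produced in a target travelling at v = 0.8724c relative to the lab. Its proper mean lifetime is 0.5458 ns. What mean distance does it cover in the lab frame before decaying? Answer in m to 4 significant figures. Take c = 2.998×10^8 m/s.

d ≈ 0.2920 m

γ = 1/√(1 − 0.8724²) = 2.04586
Dilated lifetime: Δt = γτ₀ = 2.04586 × 0.5458 ns = 1.11663 ns
d = vΔt = 0.8724c × 1.11663 ns = 2.61546×10^8 m/s × 1.11663×10^-9 s = 0.2920 m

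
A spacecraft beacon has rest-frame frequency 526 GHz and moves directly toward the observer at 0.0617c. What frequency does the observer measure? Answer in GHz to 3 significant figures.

Relativistic Doppler: f_obs = f_src √((1+β)/(1−β))
= 526 × √(1.0617/0.93830) = 526 × 1.0637 = 560 GHz

f_obs ≈ 560 GHz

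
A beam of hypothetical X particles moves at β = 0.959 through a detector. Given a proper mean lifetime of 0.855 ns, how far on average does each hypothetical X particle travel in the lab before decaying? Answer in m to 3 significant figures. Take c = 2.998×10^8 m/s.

d ≈ 0.867 m

γ = 1/√(1 − 0.959²) = 3.5285
Dilated lifetime: Δt = γτ₀ = 3.5285 × 0.855 ns = 3.0169 ns
d = vΔt = 0.959c × 3.0169 ns = 2.8751×10^8 m/s × 3.0169×10^-9 s = 0.867 m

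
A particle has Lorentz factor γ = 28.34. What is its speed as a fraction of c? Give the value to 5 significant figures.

β ≈ 0.99938

β = √(1 − 1/γ²) = √(1 − 1/28.34²) = √(0.9987549) = 0.99938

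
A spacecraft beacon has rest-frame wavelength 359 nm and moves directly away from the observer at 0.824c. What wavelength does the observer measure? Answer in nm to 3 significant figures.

Relativistic Doppler: λ_obs = λ_src √((1+β)/(1−β))
= 359 × √(1.8240/0.17600) = 359 × 3.2193 = 1160 nm

λ_obs ≈ 1160 nm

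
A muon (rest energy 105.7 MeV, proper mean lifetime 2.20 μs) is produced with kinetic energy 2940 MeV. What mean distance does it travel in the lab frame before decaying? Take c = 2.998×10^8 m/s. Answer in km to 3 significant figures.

γ = 1 + K/(m₀c²) = 1 + 2940/105.7 = 28.815
β = √(1 − 1/γ²) = 0.99940
Dilated lifetime: γτ₀ = 28.815 × 2.20 μs = 63.392 μs
d = βc·γτ₀ = 0.99940 × (2.998×10^8 m/s) × 6.3392×10^-5 s = 19.0 km

d ≈ 19.0 km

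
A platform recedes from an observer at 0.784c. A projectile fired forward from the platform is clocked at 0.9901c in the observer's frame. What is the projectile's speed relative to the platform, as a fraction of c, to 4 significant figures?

Inverse velocity addition: u' = (u − v)/(1 − uv/c²)
= (0.9901 − 0.784)/(1 − 0.9901×0.784) = 0.2061/0.223762 = 0.9211

u' ≈ 0.9211c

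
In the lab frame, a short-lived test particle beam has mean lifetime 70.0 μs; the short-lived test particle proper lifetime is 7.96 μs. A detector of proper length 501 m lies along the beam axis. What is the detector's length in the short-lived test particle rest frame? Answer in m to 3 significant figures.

L ≈ 57.0 m

Time dilation ⇒ γ = Δt/τ₀ = 70.0/7.96 = 8.7940
Length contraction: L = L₀/γ = 501/8.7940 = 57.0 m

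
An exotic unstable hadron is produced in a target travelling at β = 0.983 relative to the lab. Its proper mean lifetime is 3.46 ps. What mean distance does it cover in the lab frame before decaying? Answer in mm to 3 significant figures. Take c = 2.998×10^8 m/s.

γ = 1/√(1 − 0.983²) = 5.4465
Dilated lifetime: Δt = γτ₀ = 5.4465 × 3.46 ps = 18.845 ps
d = vΔt = 0.983c × 18.845 ps = 2.9470×10^8 m/s × 1.8845×10^-11 s = 5.55 mm

d ≈ 5.55 mm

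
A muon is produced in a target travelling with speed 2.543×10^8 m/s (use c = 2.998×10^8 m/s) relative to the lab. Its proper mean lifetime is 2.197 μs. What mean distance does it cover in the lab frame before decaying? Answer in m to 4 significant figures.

d ≈ 1055 m

β = v/c = 2.543×10^8 / 2.998×10^8 = 0.848232
γ = 1/√(1 − 0.848232²) = 1.88813
Dilated lifetime: Δt = γτ₀ = 1.88813 × 2.197 μs = 4.14822 μs
d = vΔt = 0.848232c × 4.14822 μs = 2.54300×10^8 m/s × 4.14822×10^-6 s = 1055 m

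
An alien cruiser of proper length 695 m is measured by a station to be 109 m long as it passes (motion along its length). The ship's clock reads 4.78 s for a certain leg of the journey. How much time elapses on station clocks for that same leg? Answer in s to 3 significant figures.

Length contraction ⇒ γ = L₀/L = 695/109 = 6.3761
Time dilation: Δt = γτ₀ = 6.3761 × 4.78 s = 30.5 s

Δt ≈ 30.5 s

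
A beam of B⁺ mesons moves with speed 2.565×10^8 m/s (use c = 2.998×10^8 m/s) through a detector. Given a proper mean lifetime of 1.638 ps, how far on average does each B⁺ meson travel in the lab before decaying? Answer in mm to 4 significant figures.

d ≈ 0.8116 mm

β = v/c = 2.565×10^8 / 2.998×10^8 = 0.855570
γ = 1/√(1 − 0.855570²) = 1.93167
Dilated lifetime: Δt = γτ₀ = 1.93167 × 1.638 ps = 3.16408 ps
d = vΔt = 0.855570c × 3.16408 ps = 2.56500×10^8 m/s × 3.16408×10^-12 s = 0.8116 mm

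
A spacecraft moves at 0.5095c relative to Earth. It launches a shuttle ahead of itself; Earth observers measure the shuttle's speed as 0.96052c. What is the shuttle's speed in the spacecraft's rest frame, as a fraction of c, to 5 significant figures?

Inverse velocity addition: u' = (u − v)/(1 − uv/c²)
= (0.96052 − 0.5095)/(1 − 0.96052×0.5095) = 0.45102/0.5106151 = 0.88329

u' ≈ 0.88329c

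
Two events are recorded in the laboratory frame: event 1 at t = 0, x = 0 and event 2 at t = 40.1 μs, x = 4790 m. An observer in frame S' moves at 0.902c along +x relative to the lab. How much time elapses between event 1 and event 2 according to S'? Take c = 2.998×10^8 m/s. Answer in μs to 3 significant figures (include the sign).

γ = 1/√(1 − 0.902²) = 2.3162
Δt' = γ(Δt − vΔx/c²) = 2.3162 × (40.1 μs − 0.902×4790 m / (2.998×10^8 m/s))
= 2.3162 × (25.688 μs) = 59.5 μs

Δt' ≈ 59.5 μs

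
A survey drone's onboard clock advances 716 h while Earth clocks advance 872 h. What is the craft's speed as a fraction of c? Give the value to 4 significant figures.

β ≈ 0.5708

γ = Δt/τ₀ = 872/716 = 1.21788
β = √(1 − 1/γ²) = √(1 − 1/1.21788²) = 0.5708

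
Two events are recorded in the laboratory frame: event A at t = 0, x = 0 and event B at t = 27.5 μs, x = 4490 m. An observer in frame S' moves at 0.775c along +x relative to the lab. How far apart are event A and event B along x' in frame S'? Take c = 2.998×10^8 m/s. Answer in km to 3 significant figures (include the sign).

γ = 1/√(1 − 0.775²) = 1.5824
Δx' = γ(Δx − vΔt) = 1.5824 × (4490 m − 0.775×(2.998×10^8 m/s)×27.5×10^-6 s)
= 1.5824 × (-1899.5 m) = -3.01 km

Δx' ≈ -3.01 km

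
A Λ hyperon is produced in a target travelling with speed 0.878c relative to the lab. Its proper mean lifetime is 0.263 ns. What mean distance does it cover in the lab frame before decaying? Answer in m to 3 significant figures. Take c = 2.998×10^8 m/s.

d ≈ 0.145 m

γ = 1/√(1 − 0.878²) = 2.0892
Dilated lifetime: Δt = γτ₀ = 2.0892 × 0.263 ns = 0.54945 ns
d = vΔt = 0.878c × 0.54945 ns = 2.6322×10^8 m/s × 5.4945×10^-10 s = 0.145 m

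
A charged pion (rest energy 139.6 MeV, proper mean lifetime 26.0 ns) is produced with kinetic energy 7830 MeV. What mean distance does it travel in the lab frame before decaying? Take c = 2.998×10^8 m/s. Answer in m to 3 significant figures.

γ = 1 + K/(m₀c²) = 1 + 7830/139.6 = 57.089
β = √(1 − 1/γ²) = 0.99985
Dilated lifetime: γτ₀ = 57.089 × 26.0 ns = 1484.3 ns
d = βc·γτ₀ = 0.99985 × (2.998×10^8 m/s) × 1.4843×10^-6 s = 445 m

d ≈ 445 m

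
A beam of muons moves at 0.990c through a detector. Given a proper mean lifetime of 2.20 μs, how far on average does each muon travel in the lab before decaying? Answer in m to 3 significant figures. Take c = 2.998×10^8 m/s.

d ≈ 4630 m

γ = 1/√(1 − 0.990²) = 7.0888
Dilated lifetime: Δt = γτ₀ = 7.0888 × 2.20 μs = 15.595 μs
d = vΔt = 0.990c × 15.595 μs = 2.9680×10^8 m/s × 1.5595×10^-5 s = 4630 m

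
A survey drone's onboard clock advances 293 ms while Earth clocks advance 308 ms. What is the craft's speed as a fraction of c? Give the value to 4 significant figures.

β ≈ 0.3083

γ = Δt/τ₀ = 308/293 = 1.05119
β = √(1 − 1/γ²) = √(1 − 1/1.05119²) = 0.3083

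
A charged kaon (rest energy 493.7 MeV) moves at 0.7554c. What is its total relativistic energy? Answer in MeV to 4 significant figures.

γ = 1/√(1 − 0.7554²) = 1.52610
E = γm₀c² = 1.52610 × 493.7 MeV = 753.4 MeV

E ≈ 753.4 MeV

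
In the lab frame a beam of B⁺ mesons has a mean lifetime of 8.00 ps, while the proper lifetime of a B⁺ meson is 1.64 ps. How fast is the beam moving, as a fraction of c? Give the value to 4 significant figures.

β ≈ 0.9788

γ = Δt/τ₀ = 8.00/1.64 = 4.87805
β = √(1 − 1/γ²) = √(1 − 1/4.87805²) = 0.9788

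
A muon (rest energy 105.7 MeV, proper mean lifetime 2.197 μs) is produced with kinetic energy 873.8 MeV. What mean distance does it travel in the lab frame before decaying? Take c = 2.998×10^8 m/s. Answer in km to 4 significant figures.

γ = 1 + K/(m₀c²) = 1 + 873.8/105.7 = 9.26679
β = √(1 − 1/γ²) = 0.994160
Dilated lifetime: γτ₀ = 9.26679 × 2.197 μs = 20.3591 μs
d = βc·γτ₀ = 0.994160 × (2.998×10^8 m/s) × 2.03591×10^-5 s = 6.068 km

d ≈ 6.068 km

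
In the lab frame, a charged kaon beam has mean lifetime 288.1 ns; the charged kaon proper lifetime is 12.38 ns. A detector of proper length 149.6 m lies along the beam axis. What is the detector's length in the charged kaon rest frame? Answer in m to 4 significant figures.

Time dilation ⇒ γ = Δt/τ₀ = 288.1/12.38 = 23.2714
Length contraction: L = L₀/γ = 149.6/23.2714 = 6.428 m

L ≈ 6.428 m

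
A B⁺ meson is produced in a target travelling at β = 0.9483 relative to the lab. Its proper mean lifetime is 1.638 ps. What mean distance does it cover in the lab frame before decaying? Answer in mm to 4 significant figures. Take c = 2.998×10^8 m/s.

d ≈ 1.467 mm

γ = 1/√(1 − 0.9483²) = 3.15084
Dilated lifetime: Δt = γτ₀ = 3.15084 × 1.638 ps = 5.16108 ps
d = vΔt = 0.9483c × 5.16108 ps = 2.84300×10^8 m/s × 5.16108×10^-12 s = 1.467 mm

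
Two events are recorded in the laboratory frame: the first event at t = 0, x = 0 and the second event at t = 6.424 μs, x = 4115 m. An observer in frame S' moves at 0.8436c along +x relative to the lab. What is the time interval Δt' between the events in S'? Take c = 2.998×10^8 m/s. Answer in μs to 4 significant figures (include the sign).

γ = 1/√(1 − 0.8436²) = 1.86229
Δt' = γ(Δt − vΔx/c²) = 1.86229 × (6.424 μs − 0.8436×4115 m / (2.998×10^8 m/s))
= 1.86229 × (-5.15510 μs) = -9.600 μs

Δt' ≈ -9.600 μs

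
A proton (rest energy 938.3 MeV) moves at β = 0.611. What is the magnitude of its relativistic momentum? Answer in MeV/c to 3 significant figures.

p ≈ 724 MeV/c

γ = 1/√(1 − 0.611²) = 1.2632
p = γβm₀c = 1.2632 × 0.611 × 938.3 MeV/c = 724 MeV/c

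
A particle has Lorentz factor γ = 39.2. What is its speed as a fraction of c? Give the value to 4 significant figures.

β ≈ 0.9997

β = √(1 − 1/γ²) = √(1 − 1/39.2²) = √(0.999349) = 0.9997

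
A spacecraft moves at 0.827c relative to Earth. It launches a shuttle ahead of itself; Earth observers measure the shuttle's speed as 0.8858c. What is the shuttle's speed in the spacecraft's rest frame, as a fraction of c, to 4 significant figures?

Inverse velocity addition: u' = (u − v)/(1 − uv/c²)
= (0.8858 − 0.827)/(1 − 0.8858×0.827) = 0.05880/0.267443 = 0.2199

u' ≈ 0.2199c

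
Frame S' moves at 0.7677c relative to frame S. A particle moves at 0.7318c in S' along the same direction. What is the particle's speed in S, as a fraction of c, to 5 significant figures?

u ≈ 0.96011c

Relativistic velocity addition: u = (u' + v)/(1 + u'v/c²)
= (0.7318 + 0.7677)/(1 + 0.7318×0.7677) = 1.4995/1.561803 = 0.96011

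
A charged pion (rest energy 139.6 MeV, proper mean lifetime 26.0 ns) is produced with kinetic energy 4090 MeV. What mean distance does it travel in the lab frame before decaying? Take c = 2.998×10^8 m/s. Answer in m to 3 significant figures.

γ = 1 + K/(m₀c²) = 1 + 4090/139.6 = 30.298
β = √(1 − 1/γ²) = 0.99946
Dilated lifetime: γτ₀ = 30.298 × 26.0 ns = 787.75 ns
d = βc·γτ₀ = 0.99946 × (2.998×10^8 m/s) × 7.8775×10^-7 s = 236 m

d ≈ 236 m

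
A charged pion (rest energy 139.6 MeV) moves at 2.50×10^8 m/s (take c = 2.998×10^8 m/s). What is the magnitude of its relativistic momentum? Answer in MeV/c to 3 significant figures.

β = v/c = 2.50×10^8 / 2.998×10^8 = 0.83389
γ = 1/√(1 − 0.83389²) = 1.8118
p = γβm₀c = 1.8118 × 0.83389 × 139.6 MeV/c = 211 MeV/c

p ≈ 211 MeV/c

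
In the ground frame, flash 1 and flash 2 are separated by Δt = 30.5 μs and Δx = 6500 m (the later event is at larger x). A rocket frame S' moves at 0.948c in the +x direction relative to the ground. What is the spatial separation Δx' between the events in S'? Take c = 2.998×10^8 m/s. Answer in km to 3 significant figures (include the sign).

γ = 1/√(1 − 0.948²) = 3.1420
Δx' = γ(Δx − vΔt) = 3.1420 × (6500 m − 0.948×(2.998×10^8 m/s)×30.5×10^-6 s)
= 3.1420 × (-2168.4 m) = -6.81 km

Δx' ≈ -6.81 km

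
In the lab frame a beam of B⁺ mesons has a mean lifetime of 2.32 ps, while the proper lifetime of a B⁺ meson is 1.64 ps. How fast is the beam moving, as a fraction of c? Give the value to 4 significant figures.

γ = Δt/τ₀ = 2.32/1.64 = 1.41463
β = √(1 − 1/γ²) = √(1 − 1/1.41463²) = 0.7073

β ≈ 0.7073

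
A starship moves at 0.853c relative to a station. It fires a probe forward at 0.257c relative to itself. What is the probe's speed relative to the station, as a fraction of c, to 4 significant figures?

u ≈ 0.9104c

Relativistic velocity addition: u = (u' + v)/(1 + u'v/c²)
= (0.257 + 0.853)/(1 + 0.257×0.853) = 1.110/1.21922 = 0.9104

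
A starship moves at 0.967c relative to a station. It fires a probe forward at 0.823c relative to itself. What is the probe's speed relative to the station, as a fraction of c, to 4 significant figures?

u ≈ 0.9967c

Relativistic velocity addition: u = (u' + v)/(1 + u'v/c²)
= (0.823 + 0.967)/(1 + 0.823×0.967) = 1.790/1.79584 = 0.9967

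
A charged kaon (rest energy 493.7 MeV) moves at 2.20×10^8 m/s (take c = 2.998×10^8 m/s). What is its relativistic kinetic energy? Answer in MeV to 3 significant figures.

β = v/c = 2.20×10^8 / 2.998×10^8 = 0.73382
γ = 1/√(1 − 0.73382²) = 1.4720
K = (γ − 1)m₀c² = (1.4720 − 1) × 493.7 MeV = 0.47201 × 493.7 MeV = 233 MeV

K ≈ 233 MeV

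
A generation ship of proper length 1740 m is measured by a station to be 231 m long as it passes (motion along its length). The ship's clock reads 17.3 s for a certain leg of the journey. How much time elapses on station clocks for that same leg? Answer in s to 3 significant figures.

Length contraction ⇒ γ = L₀/L = 1740/231 = 7.5325
Time dilation: Δt = γτ₀ = 7.5325 × 17.3 s = 130 s

Δt ≈ 130 s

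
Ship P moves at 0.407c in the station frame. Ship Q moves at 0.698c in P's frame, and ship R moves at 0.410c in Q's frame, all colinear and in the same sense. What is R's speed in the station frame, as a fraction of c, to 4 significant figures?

Compose boost 2: (0.698 + 0.407)/(1 + 0.698×0.407) = 1.105/1.28409 = 0.860534
Compose boost 3: (0.410 + 0.860534)/(1 + 0.410×0.860534) = 1.27053/1.35282 = 0.9392

u ≈ 0.9392c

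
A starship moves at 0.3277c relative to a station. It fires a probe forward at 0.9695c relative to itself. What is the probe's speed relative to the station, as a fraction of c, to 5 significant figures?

Relativistic velocity addition: u = (u' + v)/(1 + u'v/c²)
= (0.9695 + 0.3277)/(1 + 0.9695×0.3277) = 1.2972/1.317705 = 0.98444

u ≈ 0.98444c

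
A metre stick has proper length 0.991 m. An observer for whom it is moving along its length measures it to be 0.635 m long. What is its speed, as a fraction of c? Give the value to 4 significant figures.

γ = L₀/L = 0.991/0.635 = 1.56063
β = √(1 − 1/γ²) = 0.7677

β ≈ 0.7677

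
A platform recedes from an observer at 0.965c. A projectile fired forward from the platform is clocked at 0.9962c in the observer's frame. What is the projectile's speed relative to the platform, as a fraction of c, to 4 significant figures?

u' ≈ 0.8069c

Inverse velocity addition: u' = (u − v)/(1 − uv/c²)
= (0.9962 − 0.965)/(1 − 0.9962×0.965) = 0.03120/0.0386670 = 0.8069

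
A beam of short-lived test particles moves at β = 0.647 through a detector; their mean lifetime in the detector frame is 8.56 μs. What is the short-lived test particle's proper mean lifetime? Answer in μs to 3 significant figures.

τ₀ ≈ 6.53 μs

γ = 1/√(1 − 0.647²) = 1.3115
Proper time: τ₀ = Δt/γ = 8.56/1.3115 = 6.53 μs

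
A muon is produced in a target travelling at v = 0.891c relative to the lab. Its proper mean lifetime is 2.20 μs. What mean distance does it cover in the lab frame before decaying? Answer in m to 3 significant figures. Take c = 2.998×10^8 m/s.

d ≈ 1290 m

γ = 1/√(1 − 0.891²) = 2.2026
Dilated lifetime: Δt = γτ₀ = 2.2026 × 2.20 μs = 4.8458 μs
d = vΔt = 0.891c × 4.8458 μs = 2.6712×10^8 m/s × 4.8458×10^-6 s = 1290 m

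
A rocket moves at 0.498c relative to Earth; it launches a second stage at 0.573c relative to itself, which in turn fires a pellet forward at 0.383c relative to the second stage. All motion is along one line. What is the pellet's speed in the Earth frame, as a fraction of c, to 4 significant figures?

u ≈ 0.9220c

Compose boost 2: (0.573 + 0.498)/(1 + 0.573×0.498) = 1.071/1.28535 = 0.833233
Compose boost 3: (0.383 + 0.833233)/(1 + 0.383×0.833233) = 1.21623/1.31913 = 0.9220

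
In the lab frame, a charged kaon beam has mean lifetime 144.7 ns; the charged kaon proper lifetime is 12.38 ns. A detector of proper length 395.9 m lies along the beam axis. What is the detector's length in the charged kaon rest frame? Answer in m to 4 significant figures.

L ≈ 33.87 m

Time dilation ⇒ γ = Δt/τ₀ = 144.7/12.38 = 11.6882
Length contraction: L = L₀/γ = 395.9/11.6882 = 33.87 m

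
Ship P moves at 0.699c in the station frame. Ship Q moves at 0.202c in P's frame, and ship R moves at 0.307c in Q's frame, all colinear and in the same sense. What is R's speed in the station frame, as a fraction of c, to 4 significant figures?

Compose boost 2: (0.202 + 0.699)/(1 + 0.202×0.699) = 0.9010/1.14120 = 0.789521
Compose boost 3: (0.307 + 0.789521)/(1 + 0.307×0.789521) = 1.09652/1.24238 = 0.8826

u ≈ 0.8826c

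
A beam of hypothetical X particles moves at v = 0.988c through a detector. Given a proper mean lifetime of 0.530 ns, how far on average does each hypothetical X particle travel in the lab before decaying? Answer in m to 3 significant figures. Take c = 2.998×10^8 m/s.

γ = 1/√(1 − 0.988²) = 6.4744
Dilated lifetime: Δt = γτ₀ = 6.4744 × 0.530 ns = 3.4314 ns
d = vΔt = 0.988c × 3.4314 ns = 2.9620×10^8 m/s × 3.4314×10^-9 s = 1.02 m

d ≈ 1.02 m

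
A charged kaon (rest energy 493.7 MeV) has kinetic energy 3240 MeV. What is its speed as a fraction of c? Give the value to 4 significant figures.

β ≈ 0.9912

γ = 1 + K/(m₀c²) = 1 + 3240/493.7 = 7.56269
β = √(1 − 1/γ²) = 0.9912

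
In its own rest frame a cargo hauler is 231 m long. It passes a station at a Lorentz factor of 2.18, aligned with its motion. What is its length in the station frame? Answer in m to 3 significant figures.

L ≈ 106 m

γ = 2.18 (given)
Length contraction: L = L₀/γ = 231/2.18 = 106 m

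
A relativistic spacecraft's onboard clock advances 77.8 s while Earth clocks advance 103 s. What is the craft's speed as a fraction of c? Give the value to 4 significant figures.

γ = Δt/τ₀ = 103/77.8 = 1.32391
β = √(1 − 1/γ²) = √(1 − 1/1.32391²) = 0.6553

β ≈ 0.6553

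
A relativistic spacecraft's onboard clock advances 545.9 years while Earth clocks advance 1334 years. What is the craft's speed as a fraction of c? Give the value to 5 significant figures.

β ≈ 0.91244

γ = Δt/τ₀ = 1334/545.9 = 2.443671
β = √(1 − 1/γ²) = √(1 − 1/2.443671²) = 0.91244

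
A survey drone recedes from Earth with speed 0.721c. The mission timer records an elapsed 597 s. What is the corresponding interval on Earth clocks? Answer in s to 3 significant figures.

Δt ≈ 862 s

γ = 1/√(1 − 0.721²) = 1.4431
Time dilation: Δt = γτ₀ = 1.4431 × 597 s = 862 s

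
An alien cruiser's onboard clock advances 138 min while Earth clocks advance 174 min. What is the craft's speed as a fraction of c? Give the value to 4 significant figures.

γ = Δt/τ₀ = 174/138 = 1.26087
β = √(1 − 1/γ²) = √(1 − 1/1.26087²) = 0.6091

β ≈ 0.6091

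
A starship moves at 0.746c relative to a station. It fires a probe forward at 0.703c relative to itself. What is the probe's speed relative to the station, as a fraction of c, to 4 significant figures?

u ≈ 0.9505c

Relativistic velocity addition: u = (u' + v)/(1 + u'v/c²)
= (0.703 + 0.746)/(1 + 0.703×0.746) = 1.449/1.52444 = 0.9505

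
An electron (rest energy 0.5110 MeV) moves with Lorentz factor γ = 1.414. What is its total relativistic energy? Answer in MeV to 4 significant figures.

γ = 1.414 (given)
E = γm₀c² = 1.414 × 0.5110 MeV = 0.7226 MeV

E ≈ 0.7226 MeV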